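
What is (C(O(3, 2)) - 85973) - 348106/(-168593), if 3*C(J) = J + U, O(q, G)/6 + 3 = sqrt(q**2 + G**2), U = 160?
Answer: -43458353443/505779 + 2*sqrt(13) ≈ -85916.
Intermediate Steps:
O(q, G) = -18 + 6*sqrt(G**2 + q**2) (O(q, G) = -18 + 6*sqrt(q**2 + G**2) = -18 + 6*sqrt(G**2 + q**2))
C(J) = 160/3 + J/3 (C(J) = (J + 160)/3 = (160 + J)/3 = 160/3 + J/3)
(C(O(3, 2)) - 85973) - 348106/(-168593) = ((160/3 + (-18 + 6*sqrt(2**2 + 3**2))/3) - 85973) - 348106/(-168593) = ((160/3 + (-18 + 6*sqrt(4 + 9))/3) - 85973) - 348106*(-1/168593) = ((160/3 + (-18 + 6*sqrt(13))/3) - 85973) + 348106/168593 = ((160/3 + (-6 + 2*sqrt(13))) - 85973) + 348106/168593 = ((142/3 + 2*sqrt(13)) - 85973) + 348106/168593 = (-257777/3 + 2*sqrt(13)) + 348106/168593 = -43458353443/505779 + 2*sqrt(13)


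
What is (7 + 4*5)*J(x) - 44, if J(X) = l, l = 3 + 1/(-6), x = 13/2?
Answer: 65/2 ≈ 32.500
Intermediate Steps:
x = 13/2 (x = 13*(1/2) = 13/2 ≈ 6.5000)
l = 17/6 (l = 3 + 1*(-1/6) = 3 - 1/6 = 17/6 ≈ 2.8333)
J(X) = 17/6
(7 + 4*5)*J(x) - 44 = (7 + 4*5)*(17/6) - 44 = (7 + 20)*(17/6) - 44 = 27*(17/6) - 44 = 153/2 - 44 = 65/2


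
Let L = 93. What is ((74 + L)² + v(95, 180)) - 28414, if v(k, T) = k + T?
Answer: -250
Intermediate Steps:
v(k, T) = T + k
((74 + L)² + v(95, 180)) - 28414 = ((74 + 93)² + (180 + 95)) - 28414 = (167² + 275) - 28414 = (27889 + 275) - 28414 = 28164 - 28414 = -250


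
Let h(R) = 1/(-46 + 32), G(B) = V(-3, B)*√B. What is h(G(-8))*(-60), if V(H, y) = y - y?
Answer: 30/7 ≈ 4.2857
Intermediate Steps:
V(H, y) = 0
G(B) = 0 (G(B) = 0*√B = 0)
h(R) = -1/14 (h(R) = 1/(-14) = -1/14)
h(G(-8))*(-60) = -1/14*(-60) = 30/7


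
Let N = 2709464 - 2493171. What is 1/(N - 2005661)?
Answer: -1/1789368 ≈ -5.5886e-7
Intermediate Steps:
N = 216293
1/(N - 2005661) = 1/(216293 - 2005661) = 1/(-1789368) = -1/1789368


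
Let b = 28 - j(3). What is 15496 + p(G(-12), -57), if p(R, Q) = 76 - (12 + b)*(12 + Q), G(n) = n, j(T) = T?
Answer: 17237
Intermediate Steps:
b = 25 (b = 28 - 1*3 = 28 - 3 = 25)
p(R, Q) = -368 - 37*Q (p(R, Q) = 76 - (12 + 25)*(12 + Q) = 76 - 37*(12 + Q) = 76 - (444 + 37*Q) = 76 + (-444 - 37*Q) = -368 - 37*Q)
15496 + p(G(-12), -57) = 15496 + (-368 - 37*(-57)) = 15496 + (-368 + 2109) = 15496 + 1741 = 17237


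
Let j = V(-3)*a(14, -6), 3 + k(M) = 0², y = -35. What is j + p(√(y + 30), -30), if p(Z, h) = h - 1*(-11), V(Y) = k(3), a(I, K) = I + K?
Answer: -43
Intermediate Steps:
k(M) = -3 (k(M) = -3 + 0² = -3 + 0 = -3)
V(Y) = -3
p(Z, h) = 11 + h (p(Z, h) = h + 11 = 11 + h)
j = -24 (j = -3*(14 - 6) = -3*8 = -24)
j + p(√(y + 30), -30) = -24 + (11 - 30) = -24 - 19 = -43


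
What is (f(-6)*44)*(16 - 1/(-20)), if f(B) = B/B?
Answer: 3531/5 ≈ 706.20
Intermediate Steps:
f(B) = 1
(f(-6)*44)*(16 - 1/(-20)) = (1*44)*(16 - 1/(-20)) = 44*(16 - 1*(-1/20)) = 44*(16 + 1/20) = 44*(321/20) = 3531/5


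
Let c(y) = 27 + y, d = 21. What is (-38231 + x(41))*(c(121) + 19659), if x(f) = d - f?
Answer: -757637557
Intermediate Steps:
x(f) = 21 - f
(-38231 + x(41))*(c(121) + 19659) = (-38231 + (21 - 1*41))*((27 + 121) + 19659) = (-38231 + (21 - 41))*(148 + 19659) = (-38231 - 20)*19807 = -38251*19807 = -757637557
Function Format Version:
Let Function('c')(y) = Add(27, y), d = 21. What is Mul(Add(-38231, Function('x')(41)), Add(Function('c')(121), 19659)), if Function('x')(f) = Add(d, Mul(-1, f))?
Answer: -757637557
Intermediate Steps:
Function('x')(f) = Add(21, Mul(-1, f))
Mul(Add(-38231, Function('x')(41)), Add(Function('c')(121), 19659)) = Mul(Add(-38231, Add(21, Mul(-1, 41))), Add(Add(27, 121), 19659)) = Mul(Add(-38231, Add(21, -41)), Add(148, 19659)) = Mul(Add(-38231, -20), 19807) = Mul(-38251, 19807) = -757637557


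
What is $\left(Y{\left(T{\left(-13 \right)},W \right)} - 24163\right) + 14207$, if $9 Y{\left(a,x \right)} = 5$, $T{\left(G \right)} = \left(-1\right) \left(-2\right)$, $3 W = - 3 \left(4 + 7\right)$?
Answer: $- \frac{89599}{9} \approx -9955.4$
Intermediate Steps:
$W = -11$ ($W = \frac{\left(-3\right) \left(4 + 7\right)}{3} = \frac{\left(-3\right) 11}{3} = \frac{1}{3} \left(-33\right) = -11$)
$T{\left(G \right)} = 2$
$Y{\left(a,x \right)} = \frac{5}{9}$ ($Y{\left(a,x \right)} = \frac{1}{9} \cdot 5 = \frac{5}{9}$)
$\left(Y{\left(T{\left(-13 \right)},W \right)} - 24163\right) + 14207 = \left(\frac{5}{9} - 24163\right) + 14207 = - \frac{217462}{9} + 14207 = - \frac{89599}{9}$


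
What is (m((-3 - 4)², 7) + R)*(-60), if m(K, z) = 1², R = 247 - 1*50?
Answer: -11880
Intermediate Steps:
R = 197 (R = 247 - 50 = 197)
m(K, z) = 1
(m((-3 - 4)², 7) + R)*(-60) = (1 + 197)*(-60) = 198*(-60) = -11880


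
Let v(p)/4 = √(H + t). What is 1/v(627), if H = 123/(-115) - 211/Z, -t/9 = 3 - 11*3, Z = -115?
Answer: √3580870/124552 ≈ 0.015193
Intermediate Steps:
t = 270 (t = -9*(3 - 11*3) = -9*(3 - 33) = -9*(-30) = 270)
H = 88/115 (H = 123/(-115) - 211/(-115) = 123*(-1/115) - 211*(-1/115) = -123/115 + 211/115 = 88/115 ≈ 0.76522)
v(p) = 4*√3580870/115 (v(p) = 4*√(88/115 + 270) = 4*√(31138/115) = 4*(√3580870/115) = 4*√3580870/115)
1/v(627) = 1/(4*√3580870/115) = √3580870/124552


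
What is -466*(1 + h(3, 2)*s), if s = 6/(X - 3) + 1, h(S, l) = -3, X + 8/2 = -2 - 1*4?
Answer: 3728/13 ≈ 286.77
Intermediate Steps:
X = -10 (X = -4 + (-2 - 1*4) = -4 + (-2 - 4) = -4 - 6 = -10)
s = 7/13 (s = 6/(-10 - 3) + 1 = 6/(-13) + 1 = 6*(-1/13) + 1 = -6/13 + 1 = 7/13 ≈ 0.53846)
-466*(1 + h(3, 2)*s) = -466*(1 - 3*7/13) = -466*(1 - 21/13) = -466*(-8/13) = 3728/13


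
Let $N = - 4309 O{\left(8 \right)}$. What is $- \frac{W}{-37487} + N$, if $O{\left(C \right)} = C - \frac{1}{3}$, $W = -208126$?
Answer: $- \frac{195570973}{5919} \approx -33041.0$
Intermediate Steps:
$O{\left(C \right)} = - \frac{1}{3} + C$ ($O{\left(C \right)} = C - \frac{1}{3} = - \frac{1}{3} + C$)
$N = - \frac{99107}{3}$ ($N = - 4309 \left(- \frac{1}{3} + 8\right) = \left(-4309\right) \frac{23}{3} = - \frac{99107}{3} \approx -33036.0$)
$- \frac{W}{-37487} + N = - \frac{-208126}{-37487} - \frac{99107}{3} = - \frac{\left(-208126\right) \left(-1\right)}{37487} - \frac{99107}{3} = \left(-1\right) \frac{10954}{1973} - \frac{99107}{3} = - \frac{10954}{1973} - \frac{99107}{3} = - \frac{195570973}{5919}$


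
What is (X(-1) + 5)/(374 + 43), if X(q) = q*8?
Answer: -1/139 ≈ -0.0071942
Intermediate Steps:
X(q) = 8*q
(X(-1) + 5)/(374 + 43) = (8*(-1) + 5)/(374 + 43) = (-8 + 5)/417 = -3*1/417 = -1/139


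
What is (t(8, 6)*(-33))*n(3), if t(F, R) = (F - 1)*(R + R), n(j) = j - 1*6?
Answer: 8316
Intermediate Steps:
n(j) = -6 + j (n(j) = j - 6 = -6 + j)
t(F, R) = 2*R*(-1 + F) (t(F, R) = (-1 + F)*(2*R) = 2*R*(-1 + F))
(t(8, 6)*(-33))*n(3) = ((2*6*(-1 + 8))*(-33))*(-6 + 3) = ((2*6*7)*(-33))*(-3) = (84*(-33))*(-3) = -2772*(-3) = 8316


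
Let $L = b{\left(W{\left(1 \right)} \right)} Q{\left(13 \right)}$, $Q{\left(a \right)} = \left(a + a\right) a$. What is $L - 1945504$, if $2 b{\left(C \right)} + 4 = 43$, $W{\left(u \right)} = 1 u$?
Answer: $-1938913$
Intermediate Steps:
$W{\left(u \right)} = u$
$b{\left(C \right)} = \frac{39}{2}$ ($b{\left(C \right)} = -2 + \frac{1}{2} \cdot 43 = -2 + \frac{43}{2} = \frac{39}{2}$)
$Q{\left(a \right)} = 2 a^{2}$ ($Q{\left(a \right)} = 2 a a = 2 a^{2}$)
$L = 6591$ ($L = \frac{39 \cdot 2 \cdot 13^{2}}{2} = \frac{39 \cdot 2 \cdot 169}{2} = \frac{39}{2} \cdot 338 = 6591$)
$L - 1945504 = 6591 - 1945504 = -1938913$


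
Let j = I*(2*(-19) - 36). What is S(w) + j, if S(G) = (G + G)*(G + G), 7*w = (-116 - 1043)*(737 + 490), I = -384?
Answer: 8089395394980/49 ≈ 1.6509e+11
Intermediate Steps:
w = -1422093/7 (w = ((-116 - 1043)*(737 + 490))/7 = (-1159*1227)/7 = (⅐)*(-1422093) = -1422093/7 ≈ -2.0316e+5)
j = 28416 (j = -384*(2*(-19) - 36) = -384*(-38 - 36) = -384*(-74) = 28416)
S(G) = 4*G² (S(G) = (2*G)*(2*G) = 4*G²)
S(w) + j = 4*(-1422093/7)² + 28416 = 4*(2022348500649/49) + 28416 = 8089394002596/49 + 28416 = 8089395394980/49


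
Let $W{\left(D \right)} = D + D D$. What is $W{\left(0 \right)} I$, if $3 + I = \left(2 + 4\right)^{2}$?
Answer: $0$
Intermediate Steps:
$I = 33$ ($I = -3 + \left(2 + 4\right)^{2} = -3 + 6^{2} = -3 + 36 = 33$)
$W{\left(D \right)} = D + D^{2}$
$W{\left(0 \right)} I = 0 \left(1 + 0\right) 33 = 0 \cdot 1 \cdot 33 = 0 \cdot 33 = 0$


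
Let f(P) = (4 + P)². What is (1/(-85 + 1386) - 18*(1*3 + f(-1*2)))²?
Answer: 26871405625/1692601 ≈ 15876.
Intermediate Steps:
(1/(-85 + 1386) - 18*(1*3 + f(-1*2)))² = (1/(-85 + 1386) - 18*(1*3 + (4 - 1*2)²))² = (1/1301 - 18*(3 + (4 - 2)²))² = (1/1301 - 18*(3 + 2²))² = (1/1301 - 18*(3 + 4))² = (1/1301 - 18*7)² = (1/1301 - 126)² = (-163925/1301)² = 26871405625/1692601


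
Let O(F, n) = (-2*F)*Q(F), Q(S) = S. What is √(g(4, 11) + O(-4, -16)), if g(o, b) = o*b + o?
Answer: 4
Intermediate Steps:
g(o, b) = o + b*o (g(o, b) = b*o + o = o + b*o)
O(F, n) = -2*F² (O(F, n) = (-2*F)*F = -2*F²)
√(g(4, 11) + O(-4, -16)) = √(4*(1 + 11) - 2*(-4)²) = √(4*12 - 2*16) = √(48 - 32) = √16 = 4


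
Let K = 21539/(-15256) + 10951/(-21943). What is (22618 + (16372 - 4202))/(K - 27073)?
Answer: -11645714649504/9063662370517 ≈ -1.2849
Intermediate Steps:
K = -639698733/334762408 (K = 21539*(-1/15256) + 10951*(-1/21943) = -21539/15256 - 10951/21943 = -639698733/334762408 ≈ -1.9109)
(22618 + (16372 - 4202))/(K - 27073) = (22618 + (16372 - 4202))/(-639698733/334762408 - 27073) = (22618 + 12170)/(-9063662370517/334762408) = 34788*(-334762408/9063662370517) = -11645714649504/9063662370517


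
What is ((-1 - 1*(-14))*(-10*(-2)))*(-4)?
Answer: -1040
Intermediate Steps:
((-1 - 1*(-14))*(-10*(-2)))*(-4) = ((-1 + 14)*20)*(-4) = (13*20)*(-4) = 260*(-4) = -1040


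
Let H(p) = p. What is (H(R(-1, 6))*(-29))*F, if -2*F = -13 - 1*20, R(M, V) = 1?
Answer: -957/2 ≈ -478.50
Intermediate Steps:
F = 33/2 (F = -(-13 - 1*20)/2 = -(-13 - 20)/2 = -½*(-33) = 33/2 ≈ 16.500)
(H(R(-1, 6))*(-29))*F = (1*(-29))*(33/2) = -29*33/2 = -957/2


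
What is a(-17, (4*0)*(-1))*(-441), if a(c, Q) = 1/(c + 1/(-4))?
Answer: 588/23 ≈ 25.565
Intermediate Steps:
a(c, Q) = 1/(-1/4 + c) (a(c, Q) = 1/(c - 1/4) = 1/(-1/4 + c))
a(-17, (4*0)*(-1))*(-441) = (4/(-1 + 4*(-17)))*(-441) = (4/(-1 - 68))*(-441) = (4/(-69))*(-441) = (4*(-1/69))*(-441) = -4/69*(-441) = 588/23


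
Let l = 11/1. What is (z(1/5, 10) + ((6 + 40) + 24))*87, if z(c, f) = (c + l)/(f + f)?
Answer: 153468/25 ≈ 6138.7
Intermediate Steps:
l = 11 (l = 11*1 = 11)
z(c, f) = (11 + c)/(2*f) (z(c, f) = (c + 11)/(f + f) = (11 + c)/((2*f)) = (11 + c)*(1/(2*f)) = (11 + c)/(2*f))
(z(1/5, 10) + ((6 + 40) + 24))*87 = ((½)*(11 + 1/5)/10 + ((6 + 40) + 24))*87 = ((½)*(⅒)*(11 + ⅕) + (46 + 24))*87 = ((½)*(⅒)*(56/5) + 70)*87 = (14/25 + 70)*87 = (1764/25)*87 = 153468/25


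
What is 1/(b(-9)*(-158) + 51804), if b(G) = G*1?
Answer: 1/53226 ≈ 1.8788e-5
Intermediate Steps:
b(G) = G
1/(b(-9)*(-158) + 51804) = 1/(-9*(-158) + 51804) = 1/(1422 + 51804) = 1/53226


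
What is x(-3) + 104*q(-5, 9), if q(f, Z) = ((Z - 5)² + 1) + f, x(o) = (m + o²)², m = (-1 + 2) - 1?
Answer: 1329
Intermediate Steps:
m = 0 (m = 1 - 1 = 0)
x(o) = o⁴ (x(o) = (0 + o²)² = (o²)² = o⁴)
q(f, Z) = 1 + f + (-5 + Z)² (q(f, Z) = ((-5 + Z)² + 1) + f = (1 + (-5 + Z)²) + f = 1 + f + (-5 + Z)²)
x(-3) + 104*q(-5, 9) = (-3)⁴ + 104*(1 - 5 + (-5 + 9)²) = 81 + 104*(1 - 5 + 4²) = 81 + 104*(1 - 5 + 16) = 81 + 104*12 = 81 + 1248 = 1329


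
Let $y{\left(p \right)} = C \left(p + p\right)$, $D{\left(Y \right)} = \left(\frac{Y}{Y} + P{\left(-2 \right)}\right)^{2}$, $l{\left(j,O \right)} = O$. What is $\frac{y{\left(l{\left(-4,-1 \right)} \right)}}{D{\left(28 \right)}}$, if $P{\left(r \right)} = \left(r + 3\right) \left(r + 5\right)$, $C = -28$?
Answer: $\frac{7}{2} \approx 3.5$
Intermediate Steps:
$P{\left(r \right)} = \left(3 + r\right) \left(5 + r\right)$
$D{\left(Y \right)} = 16$ ($D{\left(Y \right)} = \left(\frac{Y}{Y} + \left(15 + \left(-2\right)^{2} + 8 \left(-2\right)\right)\right)^{2} = \left(1 + \left(15 + 4 - 16\right)\right)^{2} = \left(1 + 3\right)^{2} = 4^{2} = 16$)
$y{\left(p \right)} = - 56 p$ ($y{\left(p \right)} = - 28 \left(p + p\right) = - 28 \cdot 2 p = - 56 p$)
$\frac{y{\left(l{\left(-4,-1 \right)} \right)}}{D{\left(28 \right)}} = \frac{\left(-56\right) \left(-1\right)}{16} = 56 \cdot \frac{1}{16} = \frac{7}{2}$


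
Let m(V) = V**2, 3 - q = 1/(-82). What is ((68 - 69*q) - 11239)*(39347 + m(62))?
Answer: -40300010415/82 ≈ -4.9146e+8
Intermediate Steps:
q = 247/82 (q = 3 - 1/(-82) = 3 - 1*(-1/82) = 3 + 1/82 = 247/82 ≈ 3.0122)
((68 - 69*q) - 11239)*(39347 + m(62)) = ((68 - 69*247/82) - 11239)*(39347 + 62**2) = ((68 - 17043/82) - 11239)*(39347 + 3844) = (-11467/82 - 11239)*43191 = -933065/82*43191 = -40300010415/82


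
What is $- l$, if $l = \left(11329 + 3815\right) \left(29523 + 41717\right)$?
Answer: $-1078858560$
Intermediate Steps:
$l = 1078858560$ ($l = 15144 \cdot 71240 = 1078858560$)
$- l = \left(-1\right) 1078858560 = -1078858560$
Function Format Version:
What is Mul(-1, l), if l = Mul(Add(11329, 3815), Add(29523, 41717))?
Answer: -1078858560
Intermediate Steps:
l = 1078858560 (l = Mul(15144, 71240) = 1078858560)
Mul(-1, l) = Mul(-1, 1078858560) = -1078858560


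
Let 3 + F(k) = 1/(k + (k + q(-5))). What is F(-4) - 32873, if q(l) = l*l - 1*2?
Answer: -493139/15 ≈ -32876.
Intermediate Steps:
q(l) = -2 + l**2 (q(l) = l**2 - 2 = -2 + l**2)
F(k) = -3 + 1/(23 + 2*k) (F(k) = -3 + 1/(k + (k + (-2 + (-5)**2))) = -3 + 1/(k + (k + (-2 + 25))) = -3 + 1/(k + (k + 23)) = -3 + 1/(k + (23 + k)) = -3 + 1/(23 + 2*k))
F(-4) - 32873 = 2*(-34 - 3*(-4))/(23 + 2*(-4)) - 32873 = 2*(-34 + 12)/(23 - 8) - 32873 = 2*(-22)/15 - 32873 = 2*(1/15)*(-22) - 32873 = -44/15 - 32873 = -493139/15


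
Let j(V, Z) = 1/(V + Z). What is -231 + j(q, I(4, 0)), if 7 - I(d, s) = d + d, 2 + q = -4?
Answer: -1618/7 ≈ -231.14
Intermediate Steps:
q = -6 (q = -2 - 4 = -6)
I(d, s) = 7 - 2*d (I(d, s) = 7 - (d + d) = 7 - 2*d)
-231 + j(q, I(4, 0)) = -231 + 1/(-6 + (7 - 2*4)) = -231 + 1/(-6 + (7 - 8)) = -231 + 1/(-6 - 1) = -231 + 1/(-7) = -231 - ⅐ = -1618/7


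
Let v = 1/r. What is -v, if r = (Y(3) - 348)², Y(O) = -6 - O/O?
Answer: -1/126025 ≈ -7.9349e-6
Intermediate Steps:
Y(O) = -7 (Y(O) = -6 - 1*1 = -6 - 1 = -7)
r = 126025 (r = (-7 - 348)² = (-355)² = 126025)
v = 1/126025 ≈ 7.9349e-6
-v = -1*1/126025 = -1/126025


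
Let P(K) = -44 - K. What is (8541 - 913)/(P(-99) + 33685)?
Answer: 1907/8435 ≈ 0.22608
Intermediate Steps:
(8541 - 913)/(P(-99) + 33685) = (8541 - 913)/((-44 - 1*(-99)) + 33685) = 7628/((-44 + 99) + 33685) = 7628/(55 + 33685) = 7628/33740 = 7628*(1/33740) = 1907/8435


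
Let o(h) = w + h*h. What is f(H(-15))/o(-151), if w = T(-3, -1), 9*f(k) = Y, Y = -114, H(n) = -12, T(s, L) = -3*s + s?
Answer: -38/68421 ≈ -0.00055538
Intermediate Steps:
T(s, L) = -2*s
f(k) = -38/3 (f(k) = (1/9)*(-114) = -38/3)
w = 6 (w = -2*(-3) = 6)
o(h) = 6 + h**2 (o(h) = 6 + h*h = 6 + h**2)
f(H(-15))/o(-151) = -38/(3*(6 + (-151)**2)) = -38/(3*(6 + 22801)) = -38/3/22807 = -38/3*1/22807 = -38/68421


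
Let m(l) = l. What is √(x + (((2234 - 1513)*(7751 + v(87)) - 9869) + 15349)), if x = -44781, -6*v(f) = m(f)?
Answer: √22154862/2 ≈ 2353.4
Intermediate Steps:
v(f) = -f/6
√(x + (((2234 - 1513)*(7751 + v(87)) - 9869) + 15349)) = √(-44781 + (((2234 - 1513)*(7751 - ⅙*87) - 9869) + 15349)) = √(-44781 + ((721*(7751 - 29/2) - 9869) + 15349)) = √(-44781 + ((721*(15473/2) - 9869) + 15349)) = √(-44781 + ((11156033/2 - 9869) + 15349)) = √(-44781 + (11136295/2 + 15349)) = √(-44781 + 11166993/2) = √(11077431/2) = √22154862/2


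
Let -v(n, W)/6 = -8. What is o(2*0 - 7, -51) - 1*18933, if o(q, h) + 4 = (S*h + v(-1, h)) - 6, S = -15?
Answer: -18130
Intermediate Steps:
v(n, W) = 48 (v(n, W) = -6*(-8) = 48)
o(q, h) = 38 - 15*h (o(q, h) = -4 + ((-15*h + 48) - 6) = -4 + ((48 - 15*h) - 6) = -4 + (42 - 15*h) = 38 - 15*h)
o(2*0 - 7, -51) - 1*18933 = (38 - 15*(-51)) - 1*18933 = (38 + 765) - 18933 = 803 - 18933 = -18130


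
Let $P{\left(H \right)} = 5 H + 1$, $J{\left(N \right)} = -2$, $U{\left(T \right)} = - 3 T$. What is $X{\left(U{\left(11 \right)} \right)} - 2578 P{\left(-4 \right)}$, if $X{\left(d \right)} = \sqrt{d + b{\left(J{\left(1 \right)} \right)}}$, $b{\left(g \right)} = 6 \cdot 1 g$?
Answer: $48982 + 3 i \sqrt{5} \approx 48982.0 + 6.7082 i$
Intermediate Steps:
$P{\left(H \right)} = 1 + 5 H$
$b{\left(g \right)} = 6 g$
$X{\left(d \right)} = \sqrt{-12 + d}$ ($X{\left(d \right)} = \sqrt{d + 6 \left(-2\right)} = \sqrt{d - 12} = \sqrt{-12 + d}$)
$X{\left(U{\left(11 \right)} \right)} - 2578 P{\left(-4 \right)} = \sqrt{-12 - 33} - 2578 \left(1 + 5 \left(-4\right)\right) = \sqrt{-12 - 33} - 2578 \left(1 - 20\right) = \sqrt{-45} - -48982 = 3 i \sqrt{5} + 48982 = 48982 + 3 i \sqrt{5}$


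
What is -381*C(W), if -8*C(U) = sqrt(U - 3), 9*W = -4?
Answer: 127*I*sqrt(31)/8 ≈ 88.388*I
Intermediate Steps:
W = -4/9 (W = (1/9)*(-4) = -4/9 ≈ -0.44444)
C(U) = -sqrt(-3 + U)/8 (C(U) = -sqrt(U - 3)/8 = -sqrt(-3 + U)/8)
-381*C(W) = -(-381)*sqrt(-3 - 4/9)/8 = -(-381)*sqrt(-31/9)/8 = -(-381)*I*sqrt(31)/3/8 = -(-127)*I*sqrt(31)/8 = 127*I*sqrt(31)/8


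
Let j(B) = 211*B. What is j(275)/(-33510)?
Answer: -11605/6702 ≈ -1.7316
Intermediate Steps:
j(275)/(-33510) = (211*275)/(-33510) = 58025*(-1/33510) = -11605/6702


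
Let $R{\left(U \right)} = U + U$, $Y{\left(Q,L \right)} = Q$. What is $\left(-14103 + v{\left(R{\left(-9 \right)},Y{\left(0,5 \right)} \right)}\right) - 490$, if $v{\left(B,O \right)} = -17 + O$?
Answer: $-14610$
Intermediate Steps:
$R{\left(U \right)} = 2 U$
$\left(-14103 + v{\left(R{\left(-9 \right)},Y{\left(0,5 \right)} \right)}\right) - 490 = \left(-14103 + \left(-17 + 0\right)\right) - 490 = \left(-14103 - 17\right) - 490 = -14120 - 490 = -14610$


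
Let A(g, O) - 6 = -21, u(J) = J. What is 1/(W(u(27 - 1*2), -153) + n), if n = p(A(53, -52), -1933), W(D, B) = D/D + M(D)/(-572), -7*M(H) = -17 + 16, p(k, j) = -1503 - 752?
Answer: -4004/9025017 ≈ -0.00044366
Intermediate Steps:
A(g, O) = -15 (A(g, O) = 6 - 21 = -15)
p(k, j) = -2255
M(H) = ⅐ (M(H) = -(-17 + 16)/7 = -⅐*(-1) = ⅐)
W(D, B) = 4003/4004 (W(D, B) = D/D + (⅐)/(-572) = 1 + (⅐)*(-1/572) = 1 - 1/4004 = 4003/4004)
n = -2255
1/(W(u(27 - 1*2), -153) + n) = 1/(4003/4004 - 2255) = 1/(-9025017/4004) = -4004/9025017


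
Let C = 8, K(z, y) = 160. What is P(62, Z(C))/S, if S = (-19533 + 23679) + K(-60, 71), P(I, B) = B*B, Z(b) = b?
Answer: 32/2153 ≈ 0.014863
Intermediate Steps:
P(I, B) = B²
S = 4306 (S = (-19533 + 23679) + 160 = 4146 + 160 = 4306)
P(62, Z(C))/S = 8²/4306 = 64*(1/4306) = 32/2153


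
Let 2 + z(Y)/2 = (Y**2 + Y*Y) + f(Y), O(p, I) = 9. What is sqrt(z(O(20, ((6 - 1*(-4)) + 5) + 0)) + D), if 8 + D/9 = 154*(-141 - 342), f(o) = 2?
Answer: 3*I*sqrt(74354) ≈ 818.04*I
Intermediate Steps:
D = -669510 (D = -72 + 9*(154*(-141 - 342)) = -72 + 9*(154*(-483)) = -72 + 9*(-74382) = -72 - 669438 = -669510)
z(Y) = 4*Y**2 (z(Y) = -4 + 2*((Y**2 + Y*Y) + 2) = -4 + 2*((Y**2 + Y**2) + 2) = -4 + 2*(2*Y**2 + 2) = -4 + 2*(2 + 2*Y**2) = -4 + (4 + 4*Y**2) = 4*Y**2)
sqrt(z(O(20, ((6 - 1*(-4)) + 5) + 0)) + D) = sqrt(4*9**2 - 669510) = sqrt(4*81 - 669510) = sqrt(324 - 669510) = sqrt(-669186) = 3*I*sqrt(74354)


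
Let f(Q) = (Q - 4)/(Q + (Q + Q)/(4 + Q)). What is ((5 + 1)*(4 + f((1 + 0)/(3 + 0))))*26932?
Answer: -10826664/19 ≈ -5.6982e+5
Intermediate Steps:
f(Q) = (-4 + Q)/(Q + 2*Q/(4 + Q)) (f(Q) = (-4 + Q)/(Q + (2*Q)/(4 + Q)) = (-4 + Q)/(Q + 2*Q/(4 + Q)))
((5 + 1)*(4 + f((1 + 0)/(3 + 0))))*26932 = ((5 + 1)*(4 + (-16 + ((1 + 0)/(3 + 0))²)/((((1 + 0)/(3 + 0)))*(6 + (1 + 0)/(3 + 0)))))*26932 = (6*(4 + (-16 + (1/3)²)/(((1/3))*(6 + 1/3))))*26932 = (6*(4 + (-16 + (1*(⅓))²)/(((1*(⅓)))*(6 + 1*(⅓)))))*26932 = (6*(4 + (-16 + (⅓)²)/((⅓)*(6 + ⅓))))*26932 = (6*(4 + 3*(-16 + ⅑)/(19/3)))*26932 = (6*(4 + 3*(3/19)*(-143/9)))*26932 = (6*(4 - 143/19))*26932 = (6*(-67/19))*26932 = -402/19*26932 = -10826664/19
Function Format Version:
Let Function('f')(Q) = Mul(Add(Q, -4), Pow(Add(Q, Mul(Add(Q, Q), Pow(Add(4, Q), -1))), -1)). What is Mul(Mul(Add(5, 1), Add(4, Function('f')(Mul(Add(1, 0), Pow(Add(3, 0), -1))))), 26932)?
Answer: Rational(-10826664, 19) ≈ -5.6982e+5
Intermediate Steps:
Function('f')(Q) = Mul(Pow(Add(Q, Mul(2, Q, Pow(Add(4, Q), -1))), -1), Add(-4, Q)) (Function('f')(Q) = Mul(Add(-4, Q), Pow(Add(Q, Mul(Mul(2, Q), Pow(Add(4, Q), -1))), -1)) = Mul(Add(-4, Q), Pow(Add(Q, Mul(2, Q, Pow(Add(4, Q), -1))), -1)) = Mul(Pow(Add(Q, Mul(2, Q, Pow(Add(4, Q), -1))), -1), Add(-4, Q)))
Mul(Mul(Add(5, 1), Add(4, Function('f')(Mul(Add(1, 0), Pow(Add(3, 0), -1))))), 26932) = Mul(Mul(Add(5, 1), Add(4, Mul(Pow(Mul(Add(1, 0), Pow(Add(3, 0), -1)), -1), Pow(Add(6, Mul(Add(1, 0), Pow(Add(3, 0), -1))), -1), Add(-16, Pow(Mul(Add(1, 0), Pow(Add(3, 0), -1)), 2))))), 26932) = Mul(Mul(6, Add(4, Mul(Pow(Mul(1, Pow(3, -1)), -1), Pow(Add(6, Mul(1, Pow(3, -1))), -1), Add(-16, Pow(Mul(1, Pow(3, -1)), 2))))), 26932) = Mul(Mul(6, Add(4, Mul(Pow(Mul(1, Rational(1, 3)), -1), Pow(Add(6, Mul(1, Rational(1, 3))), -1), Add(-16, Pow(Mul(1, Rational(1, 3)), 2))))), 26932) = Mul(Mul(6, Add(4, Mul(Pow(Rational(1, 3), -1), Pow(Add(6, Rational(1, 3)), -1), Add(-16, Pow(Rational(1, 3), 2))))), 26932) = Mul(Mul(6, Add(4, Mul(3, Pow(Rational(19, 3), -1), Add(-16, Rational(1, 9))))), 26932) = Mul(Mul(6, Add(4, Mul(3, Rational(3, 19), Rational(-143, 9)))), 26932) = Mul(Mul(6, Add(4, Rational(-143, 19))), 26932) = Mul(Mul(6, Rational(-67, 19)), 26932) = Mul(Rational(-402, 19), 26932) = Rational(-10826664, 19)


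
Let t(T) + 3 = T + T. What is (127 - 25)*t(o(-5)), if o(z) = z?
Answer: -1326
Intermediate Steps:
t(T) = -3 + 2*T (t(T) = -3 + (T + T) = -3 + 2*T)
(127 - 25)*t(o(-5)) = (127 - 25)*(-3 + 2*(-5)) = 102*(-3 - 10) = 102*(-13) = -1326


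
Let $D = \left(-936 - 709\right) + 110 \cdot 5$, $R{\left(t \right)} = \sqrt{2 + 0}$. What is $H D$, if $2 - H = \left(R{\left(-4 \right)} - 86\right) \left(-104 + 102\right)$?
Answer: $186150 - 2190 \sqrt{2} \approx 1.8305 \cdot 10^{5}$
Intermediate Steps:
$R{\left(t \right)} = \sqrt{2}$
$D = -1095$ ($D = -1645 + 550 = -1095$)
$H = -170 + 2 \sqrt{2}$ ($H = 2 - \left(\sqrt{2} - 86\right) \left(-104 + 102\right) = 2 - \left(\sqrt{2} - 86\right) \left(-2\right) = 2 - \left(-86 + \sqrt{2}\right) \left(-2\right) = 2 - \left(172 - 2 \sqrt{2}\right) = -170 + 2 \sqrt{2} \approx -167.17$)
$H D = \left(-170 + 2 \sqrt{2}\right) \left(-1095\right) = 186150 - 2190 \sqrt{2}$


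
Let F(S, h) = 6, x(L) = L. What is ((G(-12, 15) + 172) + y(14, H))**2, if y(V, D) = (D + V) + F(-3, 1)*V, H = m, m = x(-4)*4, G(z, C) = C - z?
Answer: 78961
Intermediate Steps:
m = -16 (m = -4*4 = -16)
H = -16
y(V, D) = D + 7*V (y(V, D) = (D + V) + 6*V = D + 7*V)
((G(-12, 15) + 172) + y(14, H))**2 = (((15 - 1*(-12)) + 172) + (-16 + 7*14))**2 = (((15 + 12) + 172) + (-16 + 98))**2 = ((27 + 172) + 82)**2 = (199 + 82)**2 = 281**2 = 78961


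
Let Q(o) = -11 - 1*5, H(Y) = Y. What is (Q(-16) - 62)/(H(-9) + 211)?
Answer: -39/101 ≈ -0.38614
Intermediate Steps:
Q(o) = -16 (Q(o) = -11 - 5 = -16)
(Q(-16) - 62)/(H(-9) + 211) = (-16 - 62)/(-9 + 211) = -78/202 = -78*1/202 = -39/101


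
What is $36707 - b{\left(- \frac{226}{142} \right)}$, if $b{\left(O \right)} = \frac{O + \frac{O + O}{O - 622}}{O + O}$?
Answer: $\frac{3250360717}{88550} \approx 36707.0$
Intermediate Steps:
$b{\left(O \right)} = \frac{O + \frac{2 O}{-622 + O}}{2 O}$
$36707 - b{\left(- \frac{226}{142} \right)} = 36707 - \frac{-620 - \frac{226}{142}}{2 \left(-622 - \frac{226}{142}\right)} = 36707 - \frac{-620 - \frac{113}{71}}{2 \left(-622 - \frac{113}{71}\right)} = 36707 - \frac{1}{2} \frac{1}{- \frac{44275}{71}} \left(- \frac{44133}{71}\right) = 36707 - \frac{1}{2} \left(- \frac{71}{44275}\right) \left(- \frac{44133}{71}\right) = 36707 - \frac{44133}{88550} = \frac{3250360717}{88550}$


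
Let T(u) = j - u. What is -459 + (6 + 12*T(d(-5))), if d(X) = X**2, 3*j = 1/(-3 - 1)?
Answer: -754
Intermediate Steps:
j = -1/12 (j = 1/(3*(-3 - 1)) = (1/3)/(-4) = (1/3)*(-1/4) = -1/12 ≈ -0.083333)
T(u) = -1/12 - u
-459 + (6 + 12*T(d(-5))) = -459 + (6 + 12*(-1/12 - 1*(-5)**2)) = -459 + (6 + 12*(-1/12 - 1*25)) = -459 + (6 + 12*(-1/12 - 25)) = -459 + (6 + 12*(-301/12)) = -459 + (6 - 301) = -459 - 295 = -754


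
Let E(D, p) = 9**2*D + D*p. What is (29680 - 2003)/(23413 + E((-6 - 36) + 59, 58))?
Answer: 27677/25776 ≈ 1.0738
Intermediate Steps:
E(D, p) = 81*D + D*p
(29680 - 2003)/(23413 + E((-6 - 36) + 59, 58)) = (29680 - 2003)/(23413 + ((-6 - 36) + 59)*(81 + 58)) = 27677/(23413 + (-42 + 59)*139) = 27677/(23413 + 17*139) = 27677/(23413 + 2363) = 27677/25776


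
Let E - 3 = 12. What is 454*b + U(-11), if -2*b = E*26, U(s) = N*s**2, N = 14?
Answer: -86836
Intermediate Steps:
E = 15 (E = 3 + 12 = 15)
U(s) = 14*s**2
b = -195 (b = -15*26/2 = -1/2*390 = -195)
454*b + U(-11) = 454*(-195) + 14*(-11)**2 = -88530 + 14*121 = -88530 + 1694 = -86836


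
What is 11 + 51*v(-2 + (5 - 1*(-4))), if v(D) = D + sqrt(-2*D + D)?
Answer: 368 + 51*I*sqrt(7) ≈ 368.0 + 134.93*I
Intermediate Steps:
v(D) = D + sqrt(-D)
11 + 51*v(-2 + (5 - 1*(-4))) = 11 + 51*((-2 + (5 - 1*(-4))) + sqrt(-(-2 + (5 - 1*(-4))))) = 11 + 51*((-2 + (5 + 4)) + sqrt(-(-2 + (5 + 4)))) = 11 + 51*((-2 + 9) + sqrt(-(-2 + 9))) = 11 + 51*(7 + sqrt(-1*7)) = 11 + 51*(7 + sqrt(-7)) = 11 + 51*(7 + I*sqrt(7)) = 11 + (357 + 51*I*sqrt(7)) = 368 + 51*I*sqrt(7)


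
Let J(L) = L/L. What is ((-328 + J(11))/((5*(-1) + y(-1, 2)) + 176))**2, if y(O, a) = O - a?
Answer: 11881/3136 ≈ 3.7886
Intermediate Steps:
J(L) = 1
((-328 + J(11))/((5*(-1) + y(-1, 2)) + 176))**2 = ((-328 + 1)/((5*(-1) + (-1 - 1*2)) + 176))**2 = (-327/((-5 + (-1 - 2)) + 176))**2 = (-327/((-5 - 3) + 176))**2 = (-327/(-8 + 176))**2 = (-327/168)**2 = (-327*1/168)**2 = (-109/56)**2 = 11881/3136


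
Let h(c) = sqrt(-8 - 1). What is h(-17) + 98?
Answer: 98 + 3*I ≈ 98.0 + 3.0*I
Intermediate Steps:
h(c) = 3*I (h(c) = sqrt(-9) = 3*I)
h(-17) + 98 = 3*I + 98 = 98 + 3*I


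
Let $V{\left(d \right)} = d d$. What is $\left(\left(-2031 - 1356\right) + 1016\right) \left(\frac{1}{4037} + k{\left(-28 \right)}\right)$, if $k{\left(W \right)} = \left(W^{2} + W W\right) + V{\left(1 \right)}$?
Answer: $- \frac{15018042034}{4037} \approx -3.7201 \cdot 10^{6}$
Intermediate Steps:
$V{\left(d \right)} = d^{2}$
$k{\left(W \right)} = 1 + 2 W^{2}$ ($k{\left(W \right)} = \left(W^{2} + W W\right) + 1^{2} = \left(W^{2} + W^{2}\right) + 1 = 2 W^{2} + 1 = 1 + 2 W^{2}$)
$\left(\left(-2031 - 1356\right) + 1016\right) \left(\frac{1}{4037} + k{\left(-28 \right)}\right) = \left(\left(-2031 - 1356\right) + 1016\right) \left(\frac{1}{4037} + \left(1 + 2 \left(-28\right)^{2}\right)\right) = \left(-3387 + 1016\right) \left(\frac{1}{4037} + \left(1 + 2 \cdot 784\right)\right) = - 2371 \left(\frac{1}{4037} + \left(1 + 1568\right)\right) = - 2371 \left(\frac{1}{4037} + 1569\right) = \left(-2371\right) \frac{6334054}{4037} = - \frac{15018042034}{4037}$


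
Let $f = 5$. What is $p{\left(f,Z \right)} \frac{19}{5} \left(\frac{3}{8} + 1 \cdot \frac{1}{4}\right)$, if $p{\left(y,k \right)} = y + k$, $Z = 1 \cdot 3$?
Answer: $19$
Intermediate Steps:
$Z = 3$
$p{\left(y,k \right)} = k + y$
$p{\left(f,Z \right)} \frac{19}{5} \left(\frac{3}{8} + 1 \cdot \frac{1}{4}\right) = \left(3 + 5\right) \frac{19}{5} \left(\frac{3}{8} + 1 \cdot \frac{1}{4}\right) = 8 \cdot 19 \cdot \frac{1}{5} \left(3 \cdot \frac{1}{8} + 1 \cdot \frac{1}{4}\right) = 8 \cdot \frac{19}{5} \left(\frac{3}{8} + \frac{1}{4}\right) = \frac{152}{5} \cdot \frac{5}{8} = 19$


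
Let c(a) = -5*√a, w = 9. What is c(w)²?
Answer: 225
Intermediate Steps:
c(w)² = (-5*√9)² = (-5*3)² = (-15)² = 225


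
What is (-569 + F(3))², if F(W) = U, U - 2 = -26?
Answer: 351649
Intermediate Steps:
U = -24 (U = 2 - 26 = -24)
F(W) = -24
(-569 + F(3))² = (-569 - 24)² = (-593)² = 351649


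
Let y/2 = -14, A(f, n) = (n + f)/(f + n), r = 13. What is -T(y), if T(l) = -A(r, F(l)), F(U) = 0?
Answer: 1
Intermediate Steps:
A(f, n) = 1 (A(f, n) = (f + n)/(f + n) = 1)
y = -28 (y = 2*(-14) = -28)
T(l) = -1 (T(l) = -1*1 = -1)
-T(y) = -1*(-1) = 1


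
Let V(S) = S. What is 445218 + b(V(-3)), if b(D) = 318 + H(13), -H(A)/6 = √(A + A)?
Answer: 445536 - 6*√26 ≈ 4.4551e+5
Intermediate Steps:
H(A) = -6*√2*√A (H(A) = -6*√(A + A) = -6*√2*√A)
b(D) = 318 - 6*√26 (b(D) = 318 - 6*√2*√13 = 318 - 6*√26)
445218 + b(V(-3)) = 445218 + (318 - 6*√26) = 445536 - 6*√26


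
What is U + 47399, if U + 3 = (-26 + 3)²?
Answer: 47925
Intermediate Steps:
U = 526 (U = -3 + (-26 + 3)² = -3 + (-23)² = -3 + 529 = 526)
U + 47399 = 526 + 47399 = 47925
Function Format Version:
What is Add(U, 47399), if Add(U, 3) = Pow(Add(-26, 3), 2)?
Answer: 47925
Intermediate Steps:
U = 526 (U = Add(-3, Pow(Add(-26, 3), 2)) = Add(-3, Pow(-23, 2)) = Add(-3, 529) = 526)
Add(U, 47399) = Add(526, 47399) = 47925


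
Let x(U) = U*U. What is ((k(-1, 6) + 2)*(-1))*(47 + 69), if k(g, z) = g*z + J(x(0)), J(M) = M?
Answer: 464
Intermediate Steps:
x(U) = U²
k(g, z) = g*z (k(g, z) = g*z + 0² = g*z + 0 = g*z)
((k(-1, 6) + 2)*(-1))*(47 + 69) = ((-1*6 + 2)*(-1))*(47 + 69) = ((-6 + 2)*(-1))*116 = -4*(-1)*116 = 4*116 = 464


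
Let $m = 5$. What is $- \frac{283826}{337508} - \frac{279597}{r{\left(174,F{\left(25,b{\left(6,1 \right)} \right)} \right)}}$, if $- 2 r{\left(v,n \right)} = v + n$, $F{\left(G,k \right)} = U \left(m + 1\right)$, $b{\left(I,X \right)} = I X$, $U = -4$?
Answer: $\frac{15724156221}{4218850} \approx 3727.1$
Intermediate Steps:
$F{\left(G,k \right)} = -24$ ($F{\left(G,k \right)} = - 4 \left(5 + 1\right) = \left(-4\right) 6 = -24$)
$r{\left(v,n \right)} = - \frac{n}{2} - \frac{v}{2}$ ($r{\left(v,n \right)} = - \frac{v + n}{2} = - \frac{n + v}{2} = - \frac{n}{2} - \frac{v}{2}$)
$- \frac{283826}{337508} - \frac{279597}{r{\left(174,F{\left(25,b{\left(6,1 \right)} \right)} \right)}} = - \frac{283826}{337508} - \frac{279597}{\left(- \frac{1}{2}\right) \left(-24\right) - 87} = \left(-283826\right) \frac{1}{337508} - \frac{279597}{12 - 87} = - \frac{141913}{168754} - \frac{279597}{-75} = - \frac{141913}{168754} - - \frac{93199}{25} = - \frac{141913}{168754} + \frac{93199}{25} = \frac{15724156221}{4218850}$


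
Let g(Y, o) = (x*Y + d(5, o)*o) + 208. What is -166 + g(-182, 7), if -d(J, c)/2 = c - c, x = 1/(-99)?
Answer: 4340/99 ≈ 43.838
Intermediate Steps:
x = -1/99 ≈ -0.010101
d(J, c) = 0 (d(J, c) = -2*(c - c) = -2*0 = 0)
g(Y, o) = 208 - Y/99 (g(Y, o) = (-Y/99 + 0*o) + 208 = (-Y/99 + 0) + 208 = -Y/99 + 208 = 208 - Y/99)
-166 + g(-182, 7) = -166 + (208 - 1/99*(-182)) = -166 + (208 + 182/99) = -166 + 20774/99 = 4340/99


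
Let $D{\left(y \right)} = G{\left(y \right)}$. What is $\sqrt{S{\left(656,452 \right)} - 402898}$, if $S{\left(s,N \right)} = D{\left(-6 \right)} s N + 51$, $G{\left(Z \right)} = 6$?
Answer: $5 \sqrt{55049} \approx 1173.1$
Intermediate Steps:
$D{\left(y \right)} = 6$
$S{\left(s,N \right)} = 51 + 6 N s$ ($S{\left(s,N \right)} = 6 s N + 51 = 6 N s + 51 = 51 + 6 N s$)
$\sqrt{S{\left(656,452 \right)} - 402898} = \sqrt{\left(51 + 6 \cdot 452 \cdot 656\right) - 402898} = \sqrt{\left(51 + 1779072\right) - 402898} = \sqrt{1779123 - 402898} = \sqrt{1376225} = 5 \sqrt{55049}$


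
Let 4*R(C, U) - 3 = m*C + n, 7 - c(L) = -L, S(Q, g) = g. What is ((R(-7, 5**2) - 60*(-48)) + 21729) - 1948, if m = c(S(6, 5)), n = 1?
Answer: 22641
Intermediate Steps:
c(L) = 7 + L (c(L) = 7 - (-1)*L = 7 + L)
m = 12 (m = 7 + 5 = 12)
R(C, U) = 1 + 3*C (R(C, U) = 3/4 + (12*C + 1)/4 = 3/4 + (1 + 12*C)/4 = 3/4 + (1/4 + 3*C) = 1 + 3*C)
((R(-7, 5**2) - 60*(-48)) + 21729) - 1948 = (((1 + 3*(-7)) - 60*(-48)) + 21729) - 1948 = (((1 - 21) + 2880) + 21729) - 1948 = ((-20 + 2880) + 21729) - 1948 = (2860 + 21729) - 1948 = 24589 - 1948 = 22641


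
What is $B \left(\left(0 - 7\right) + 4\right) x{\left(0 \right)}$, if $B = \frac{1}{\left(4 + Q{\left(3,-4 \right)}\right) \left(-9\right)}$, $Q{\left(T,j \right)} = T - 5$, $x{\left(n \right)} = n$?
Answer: $0$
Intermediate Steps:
$Q{\left(T,j \right)} = -5 + T$
$B = - \frac{1}{18}$ ($B = \frac{1}{\left(4 + \left(-5 + 3\right)\right) \left(-9\right)} = \frac{1}{4 - 2} \left(- \frac{1}{9}\right) = \frac{1}{2} \left(- \frac{1}{9}\right) = - \frac{1}{18} \approx -0.055556$)
$B \left(\left(0 - 7\right) + 4\right) x{\left(0 \right)} = - \frac{\left(0 - 7\right) + 4}{18} \cdot 0 = - \frac{-7 + 4}{18} \cdot 0 = \left(- \frac{1}{18}\right) \left(-3\right) 0 = \frac{1}{6} \cdot 0 = 0$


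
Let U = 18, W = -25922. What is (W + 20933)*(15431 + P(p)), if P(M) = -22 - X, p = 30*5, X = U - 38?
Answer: -76975281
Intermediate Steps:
X = -20 (X = 18 - 38 = -20)
p = 150
P(M) = -2 (P(M) = -22 - 1*(-20) = -22 + 20 = -2)
(W + 20933)*(15431 + P(p)) = (-25922 + 20933)*(15431 - 2) = -4989*15429 = -76975281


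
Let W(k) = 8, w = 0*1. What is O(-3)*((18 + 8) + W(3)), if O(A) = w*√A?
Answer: 0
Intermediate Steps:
w = 0
O(A) = 0 (O(A) = 0*√A = 0)
O(-3)*((18 + 8) + W(3)) = 0*((18 + 8) + 8) = 0*(26 + 8) = 0*34 = 0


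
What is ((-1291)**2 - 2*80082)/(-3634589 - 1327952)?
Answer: -1506517/4962541 ≈ -0.30358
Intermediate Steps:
((-1291)**2 - 2*80082)/(-3634589 - 1327952) = (1666681 - 160164)/(-4962541) = 1506517*(-1/4962541) = -1506517/4962541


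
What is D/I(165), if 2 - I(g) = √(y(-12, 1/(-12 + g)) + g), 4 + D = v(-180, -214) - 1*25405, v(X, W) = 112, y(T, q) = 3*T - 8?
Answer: 25297/9 ≈ 2810.8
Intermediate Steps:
y(T, q) = -8 + 3*T
D = -25297 (D = -4 + (112 - 1*25405) = -4 + (112 - 25405) = -4 - 25293 = -25297)
I(g) = 2 - √(-44 + g) (I(g) = 2 - √((-8 + 3*(-12)) + g) = 2 - √((-8 - 36) + g) = 2 - √(-44 + g))
D/I(165) = -25297/(2 - √(-44 + 165)) = -25297/(2 - √121) = -25297/(2 - 1*11) = -25297/(2 - 11) = -25297/(-9) = -25297*(-⅑) = 25297/9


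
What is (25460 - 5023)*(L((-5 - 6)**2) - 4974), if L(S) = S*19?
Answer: -54668975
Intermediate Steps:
L(S) = 19*S
(25460 - 5023)*(L((-5 - 6)**2) - 4974) = (25460 - 5023)*(19*(-5 - 6)**2 - 4974) = 20437*(19*(-11)**2 - 4974) = 20437*(19*121 - 4974) = 20437*(2299 - 4974) = 20437*(-2675) = -54668975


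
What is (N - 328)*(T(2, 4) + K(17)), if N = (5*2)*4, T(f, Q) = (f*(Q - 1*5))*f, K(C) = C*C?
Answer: -82080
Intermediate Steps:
K(C) = C**2
T(f, Q) = f**2*(-5 + Q) (T(f, Q) = (f*(Q - 5))*f = (f*(-5 + Q))*f = f**2*(-5 + Q))
N = 40 (N = 10*4 = 40)
(N - 328)*(T(2, 4) + K(17)) = (40 - 328)*(2**2*(-5 + 4) + 17**2) = -288*(4*(-1) + 289) = -288*(-4 + 289) = -288*285 = -82080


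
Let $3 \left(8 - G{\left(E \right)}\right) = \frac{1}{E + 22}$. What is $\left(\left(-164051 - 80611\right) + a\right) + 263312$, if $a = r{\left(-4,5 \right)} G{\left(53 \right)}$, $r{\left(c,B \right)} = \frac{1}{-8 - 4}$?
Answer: $\frac{50353201}{2700} \approx 18649.0$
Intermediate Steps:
$r{\left(c,B \right)} = - \frac{1}{12}$ ($r{\left(c,B \right)} = \frac{1}{-12} = - \frac{1}{12}$)
$G{\left(E \right)} = 8 - \frac{1}{3 \left(22 + E\right)}$ ($G{\left(E \right)} = 8 - \frac{1}{3 \left(E + 22\right)} = 8 - \frac{1}{3 \left(22 + E\right)}$)
$a = - \frac{1799}{2700}$ ($a = - \frac{\frac{1}{3} \frac{1}{22 + 53} \left(527 + 24 \cdot 53\right)}{12} = - \frac{\frac{1}{3} \cdot \frac{1}{75} \left(527 + 1272\right)}{12} = - \frac{\frac{1}{3} \cdot \frac{1}{75} \cdot 1799}{12} = \left(- \frac{1}{12}\right) \frac{1799}{225} = - \frac{1799}{2700} \approx -0.6663$)
$\left(\left(-164051 - 80611\right) + a\right) + 263312 = \left(\left(-164051 - 80611\right) - \frac{1799}{2700}\right) + 263312 = \left(-244662 - \frac{1799}{2700}\right) + 263312 = - \frac{660589199}{2700} + 263312 = \frac{50353201}{2700}$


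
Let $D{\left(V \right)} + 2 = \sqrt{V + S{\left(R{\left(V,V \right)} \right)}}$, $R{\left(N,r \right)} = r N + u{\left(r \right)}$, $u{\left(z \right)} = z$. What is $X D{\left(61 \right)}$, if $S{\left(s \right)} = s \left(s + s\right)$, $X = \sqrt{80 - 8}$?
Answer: $6 \sqrt{2} \left(-2 + \sqrt{28607109}\right) \approx 45367.0$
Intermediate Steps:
$X = 6 \sqrt{2}$ ($X = \sqrt{72} = 6 \sqrt{2} \approx 8.4853$)
$R{\left(N,r \right)} = r + N r$ ($R{\left(N,r \right)} = r N + r = N r + r = r + N r$)
$S{\left(s \right)} = 2 s^{2}$ ($S{\left(s \right)} = s 2 s = 2 s^{2}$)
$D{\left(V \right)} = -2 + \sqrt{V + 2 V^{2} \left(1 + V\right)^{2}}$ ($D{\left(V \right)} = -2 + \sqrt{V + 2 \left(V \left(1 + V\right)\right)^{2}} = -2 + \sqrt{V + 2 V^{2} \left(1 + V\right)^{2}}$)
$X D{\left(61 \right)} = 6 \sqrt{2} \left(-2 + \sqrt{61 \left(1 + 2 \cdot 61 \left(1 + 61\right)^{2}\right)}\right) = 6 \sqrt{2} \left(-2 + \sqrt{61 \left(1 + 2 \cdot 61 \cdot 62^{2}\right)}\right) = 6 \sqrt{2} \left(-2 + \sqrt{61 \left(1 + 2 \cdot 61 \cdot 3844\right)}\right) = 6 \sqrt{2} \left(-2 + \sqrt{61 \left(1 + 468968\right)}\right) = 6 \sqrt{2} \left(-2 + \sqrt{61 \cdot 468969}\right) = 6 \sqrt{2} \left(-2 + \sqrt{28607109}\right)$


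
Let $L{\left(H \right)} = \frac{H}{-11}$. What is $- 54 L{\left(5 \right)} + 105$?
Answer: $\frac{1425}{11} \approx 129.55$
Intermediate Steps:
$L{\left(H \right)} = - \frac{H}{11}$ ($L{\left(H \right)} = H \left(- \frac{1}{11}\right) = - \frac{H}{11}$)
$- 54 L{\left(5 \right)} + 105 = - 54 \left(\left(- \frac{1}{11}\right) 5\right) + 105 = \left(-54\right) \left(- \frac{5}{11}\right) + 105 = \frac{270}{11} + 105 = \frac{1425}{11}$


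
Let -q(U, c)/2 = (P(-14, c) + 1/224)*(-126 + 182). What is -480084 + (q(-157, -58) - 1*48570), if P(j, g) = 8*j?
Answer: -1032221/2 ≈ -5.1611e+5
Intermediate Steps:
q(U, c) = 25087/2 (q(U, c) = -2*(8*(-14) + 1/224)*(-126 + 182) = -2*(-112 + 1/224)*56 = -(-25087)*56/112 = -2*(-25087/4) = 25087/2)
-480084 + (q(-157, -58) - 1*48570) = -480084 + (25087/2 - 1*48570) = -480084 + (25087/2 - 48570) = -480084 - 72053/2 = -1032221/2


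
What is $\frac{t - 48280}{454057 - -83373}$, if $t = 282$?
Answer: $- \frac{23999}{268715} \approx -0.08931$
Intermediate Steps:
$\frac{t - 48280}{454057 - -83373} = \frac{282 - 48280}{454057 - -83373} = \frac{282 - 48280}{454057 + 83373} = - \frac{47998}{537430} = \left(-47998\right) \frac{1}{537430} = - \frac{23999}{268715}$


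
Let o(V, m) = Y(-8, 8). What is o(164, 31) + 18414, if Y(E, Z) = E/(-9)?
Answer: 165734/9 ≈ 18415.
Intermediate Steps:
Y(E, Z) = -E/9 (Y(E, Z) = E*(-⅑) = -E/9)
o(V, m) = 8/9 (o(V, m) = -⅑*(-8) = 8/9)
o(164, 31) + 18414 = 8/9 + 18414 = 165734/9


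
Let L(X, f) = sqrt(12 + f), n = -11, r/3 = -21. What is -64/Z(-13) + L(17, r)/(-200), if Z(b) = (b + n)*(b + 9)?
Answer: -2/3 - I*sqrt(51)/200 ≈ -0.66667 - 0.035707*I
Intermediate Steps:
r = -63 (r = 3*(-21) = -63)
Z(b) = (-11 + b)*(9 + b) (Z(b) = (b - 11)*(b + 9) = (-11 + b)*(9 + b))
-64/Z(-13) + L(17, r)/(-200) = -64/(-99 + (-13)**2 - 2*(-13)) + sqrt(12 - 63)/(-200) = -64/(-99 + 169 + 26) + sqrt(-51)*(-1/200) = -64/96 + (I*sqrt(51))*(-1/200) = -64*1/96 - I*sqrt(51)/200 = -2/3 - I*sqrt(51)/200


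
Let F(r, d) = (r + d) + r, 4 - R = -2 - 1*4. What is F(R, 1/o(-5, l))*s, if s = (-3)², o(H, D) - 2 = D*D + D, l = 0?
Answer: 369/2 ≈ 184.50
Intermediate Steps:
R = 10 (R = 4 - (-2 - 1*4) = 4 - (-2 - 4) = 4 - 1*(-6) = 4 + 6 = 10)
o(H, D) = 2 + D + D² (o(H, D) = 2 + (D*D + D) = 2 + (D² + D) = 2 + (D + D²) = 2 + D + D²)
F(r, d) = d + 2*r (F(r, d) = (d + r) + r = d + 2*r)
s = 9
F(R, 1/o(-5, l))*s = (1/(2 + 0 + 0²) + 2*10)*9 = (1/(2 + 0 + 0) + 20)*9 = (1/2 + 20)*9 = (½ + 20)*9 = (41/2)*9 = 369/2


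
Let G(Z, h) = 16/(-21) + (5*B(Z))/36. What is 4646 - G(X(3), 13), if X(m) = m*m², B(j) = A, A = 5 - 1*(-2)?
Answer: 1170739/252 ≈ 4645.8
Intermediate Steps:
A = 7 (A = 5 + 2 = 7)
B(j) = 7
X(m) = m³
G(Z, h) = 53/252 (G(Z, h) = 16/(-21) + (5*7)/36 = 16*(-1/21) + 35*(1/36) = -16/21 + 35/36 = 53/252)
4646 - G(X(3), 13) = 4646 - 1*53/252 = 4646 - 53/252 = 1170739/252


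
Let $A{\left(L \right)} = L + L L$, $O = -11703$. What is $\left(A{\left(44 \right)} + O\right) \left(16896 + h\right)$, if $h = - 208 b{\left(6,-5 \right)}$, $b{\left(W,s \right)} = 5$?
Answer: $-154167888$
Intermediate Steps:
$A{\left(L \right)} = L + L^{2}$
$h = -1040$ ($h = \left(-208\right) 5 = -1040$)
$\left(A{\left(44 \right)} + O\right) \left(16896 + h\right) = \left(44 \left(1 + 44\right) - 11703\right) \left(16896 - 1040\right) = \left(44 \cdot 45 - 11703\right) 15856 = \left(1980 - 11703\right) 15856 = \left(-9723\right) 15856 = -154167888$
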